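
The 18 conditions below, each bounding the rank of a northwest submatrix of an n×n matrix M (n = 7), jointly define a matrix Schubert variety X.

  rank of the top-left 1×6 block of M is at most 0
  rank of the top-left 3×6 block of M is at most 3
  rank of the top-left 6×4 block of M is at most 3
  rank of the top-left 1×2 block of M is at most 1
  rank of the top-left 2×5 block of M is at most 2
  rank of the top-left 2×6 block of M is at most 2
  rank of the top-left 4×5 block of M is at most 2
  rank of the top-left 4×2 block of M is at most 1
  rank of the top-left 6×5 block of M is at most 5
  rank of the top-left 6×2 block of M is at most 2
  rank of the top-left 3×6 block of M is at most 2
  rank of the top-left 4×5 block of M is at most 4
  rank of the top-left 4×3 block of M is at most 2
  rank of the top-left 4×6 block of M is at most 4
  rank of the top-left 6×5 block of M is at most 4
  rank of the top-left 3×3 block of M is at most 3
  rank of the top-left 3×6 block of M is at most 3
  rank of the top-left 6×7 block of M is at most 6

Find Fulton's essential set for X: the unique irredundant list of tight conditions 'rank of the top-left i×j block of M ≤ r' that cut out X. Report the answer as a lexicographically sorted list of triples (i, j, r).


Rank table r_w(7×7) implied by the 18 constraints:

  i=1: 0  0  0  0  0  0  1
  i=2: 1  1  1  1  1  1  2
  i=3: 1  1  2  2  2  2  3
  i=4: 1  1  2  2  2  3  4
  i=5: 1  2  3  3  3  4  5
  i=6: 1  2  3  3  4  5  6
  i=7: 1  2  3  4  5  6  7

reading off 1-entries of Δ²R: w = (7, 1, 3, 6, 2, 5, 4).

|D(w)|=11, |Ess(w)|=4:

[(1, 6, 0), (4, 2, 1), (4, 5, 2), (6, 4, 3)]


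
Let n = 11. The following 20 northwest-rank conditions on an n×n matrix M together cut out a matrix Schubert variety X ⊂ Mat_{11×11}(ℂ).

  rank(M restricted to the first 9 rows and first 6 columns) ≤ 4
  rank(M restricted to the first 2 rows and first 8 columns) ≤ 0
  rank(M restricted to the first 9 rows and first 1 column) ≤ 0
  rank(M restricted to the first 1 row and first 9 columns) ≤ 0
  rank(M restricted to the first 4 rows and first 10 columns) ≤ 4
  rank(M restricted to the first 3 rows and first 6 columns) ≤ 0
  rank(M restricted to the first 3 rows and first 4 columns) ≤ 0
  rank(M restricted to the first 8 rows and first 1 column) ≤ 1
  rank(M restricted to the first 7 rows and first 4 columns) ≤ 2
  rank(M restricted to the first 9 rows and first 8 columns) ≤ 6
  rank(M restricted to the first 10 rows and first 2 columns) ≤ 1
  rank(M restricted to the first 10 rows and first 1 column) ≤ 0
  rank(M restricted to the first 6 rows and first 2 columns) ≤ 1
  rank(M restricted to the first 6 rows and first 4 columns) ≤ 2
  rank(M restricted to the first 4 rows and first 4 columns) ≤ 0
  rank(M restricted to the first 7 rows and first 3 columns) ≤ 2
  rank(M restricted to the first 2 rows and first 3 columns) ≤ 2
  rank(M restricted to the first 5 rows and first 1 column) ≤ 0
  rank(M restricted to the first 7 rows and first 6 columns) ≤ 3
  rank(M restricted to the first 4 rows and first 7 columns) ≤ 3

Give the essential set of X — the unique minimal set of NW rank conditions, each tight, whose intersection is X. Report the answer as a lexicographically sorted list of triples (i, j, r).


The tightest implied rank at each (i,j), from the 20 conditions:

  i=1: 0, 0, 0, 0, 0, 0, 0, 0, 0, 1, 1
  i=2: 0, 0, 0, 0, 0, 0, 0, 0, 1, 2, 2
  i=3: 0, 0, 0, 0, 0, 0, 1, 1, 2, 3, 3
  i=4: 0, 0, 0, 0, 1, 1, 2, 2, 3, 4, 4
  i=5: 0, 1, 1, 1, 2, 2, 3, 3, 4, 5, 5
  i=6: 0, 1, 2, 2, 3, 3, 4, 4, 5, 6, 6
  i=7: 0, 1, 2, 2, 3, 3, 4, 5, 6, 7, 7
  i=8: 0, 1, 2, 3, 4, 4, 5, 6, 7, 8, 8
  i=9: 0, 1, 2, 3, 4, 4, 5, 6, 7, 8, 9
  i=10: 0, 1, 2, 3, 4, 5, 6, 7, 8, 9, 10
  i=11: 1, 2, 3, 4, 5, 6, 7, 8, 9, 10, 11

the unique w with this rank table is (10, 9, 7, 5, 2, 3, 8, 4, 11, 6, 1).

D(w) has 36 cells with 8 SE-corners; essential set:

[(1, 9, 0), (2, 8, 0), (3, 6, 0), (4, 4, 0), (7, 4, 2), (7, 6, 3), (9, 6, 4), (10, 1, 0)]


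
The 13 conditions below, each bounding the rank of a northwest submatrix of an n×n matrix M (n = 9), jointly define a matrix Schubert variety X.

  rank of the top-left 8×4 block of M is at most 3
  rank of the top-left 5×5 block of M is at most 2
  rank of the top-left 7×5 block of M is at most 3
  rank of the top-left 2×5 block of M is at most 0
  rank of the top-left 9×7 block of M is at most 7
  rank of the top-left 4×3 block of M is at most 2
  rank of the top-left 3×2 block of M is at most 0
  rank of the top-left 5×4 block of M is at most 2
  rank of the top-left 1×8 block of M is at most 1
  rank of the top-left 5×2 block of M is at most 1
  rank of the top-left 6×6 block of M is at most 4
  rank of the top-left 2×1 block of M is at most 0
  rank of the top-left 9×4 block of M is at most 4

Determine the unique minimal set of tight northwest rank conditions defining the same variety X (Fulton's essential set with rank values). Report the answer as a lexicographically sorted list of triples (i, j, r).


Propagating the 13 rank bounds to every northwest block:

  R[1]: 0  0  0  0  0  1  1  1  1
  R[2]: 0  0  0  0  0  1  2  2  2
  R[3]: 0  0  1  1  1  2  3  3  3
  R[4]: 1  1  2  2  2  3  4  4  4
  R[5]: 1  1  2  2  2  3  4  5  5
  R[6]: 1  2  3  3  3  4  5  6  6
  R[7]: 1  2  3  3  3  4  5  6  7
  R[8]: 1  2  3  3  4  5  6  7  8
  R[9]: 1  2  3  4  5  6  7  8  9

giving w = (6, 7, 3, 1, 8, 2, 9, 5, 4) via Δ²R.

Fulton essential set (6 of the 18 Rothe cells):

[(2, 5, 0), (3, 2, 0), (5, 2, 1), (5, 5, 2), (7, 5, 3), (8, 4, 3)]


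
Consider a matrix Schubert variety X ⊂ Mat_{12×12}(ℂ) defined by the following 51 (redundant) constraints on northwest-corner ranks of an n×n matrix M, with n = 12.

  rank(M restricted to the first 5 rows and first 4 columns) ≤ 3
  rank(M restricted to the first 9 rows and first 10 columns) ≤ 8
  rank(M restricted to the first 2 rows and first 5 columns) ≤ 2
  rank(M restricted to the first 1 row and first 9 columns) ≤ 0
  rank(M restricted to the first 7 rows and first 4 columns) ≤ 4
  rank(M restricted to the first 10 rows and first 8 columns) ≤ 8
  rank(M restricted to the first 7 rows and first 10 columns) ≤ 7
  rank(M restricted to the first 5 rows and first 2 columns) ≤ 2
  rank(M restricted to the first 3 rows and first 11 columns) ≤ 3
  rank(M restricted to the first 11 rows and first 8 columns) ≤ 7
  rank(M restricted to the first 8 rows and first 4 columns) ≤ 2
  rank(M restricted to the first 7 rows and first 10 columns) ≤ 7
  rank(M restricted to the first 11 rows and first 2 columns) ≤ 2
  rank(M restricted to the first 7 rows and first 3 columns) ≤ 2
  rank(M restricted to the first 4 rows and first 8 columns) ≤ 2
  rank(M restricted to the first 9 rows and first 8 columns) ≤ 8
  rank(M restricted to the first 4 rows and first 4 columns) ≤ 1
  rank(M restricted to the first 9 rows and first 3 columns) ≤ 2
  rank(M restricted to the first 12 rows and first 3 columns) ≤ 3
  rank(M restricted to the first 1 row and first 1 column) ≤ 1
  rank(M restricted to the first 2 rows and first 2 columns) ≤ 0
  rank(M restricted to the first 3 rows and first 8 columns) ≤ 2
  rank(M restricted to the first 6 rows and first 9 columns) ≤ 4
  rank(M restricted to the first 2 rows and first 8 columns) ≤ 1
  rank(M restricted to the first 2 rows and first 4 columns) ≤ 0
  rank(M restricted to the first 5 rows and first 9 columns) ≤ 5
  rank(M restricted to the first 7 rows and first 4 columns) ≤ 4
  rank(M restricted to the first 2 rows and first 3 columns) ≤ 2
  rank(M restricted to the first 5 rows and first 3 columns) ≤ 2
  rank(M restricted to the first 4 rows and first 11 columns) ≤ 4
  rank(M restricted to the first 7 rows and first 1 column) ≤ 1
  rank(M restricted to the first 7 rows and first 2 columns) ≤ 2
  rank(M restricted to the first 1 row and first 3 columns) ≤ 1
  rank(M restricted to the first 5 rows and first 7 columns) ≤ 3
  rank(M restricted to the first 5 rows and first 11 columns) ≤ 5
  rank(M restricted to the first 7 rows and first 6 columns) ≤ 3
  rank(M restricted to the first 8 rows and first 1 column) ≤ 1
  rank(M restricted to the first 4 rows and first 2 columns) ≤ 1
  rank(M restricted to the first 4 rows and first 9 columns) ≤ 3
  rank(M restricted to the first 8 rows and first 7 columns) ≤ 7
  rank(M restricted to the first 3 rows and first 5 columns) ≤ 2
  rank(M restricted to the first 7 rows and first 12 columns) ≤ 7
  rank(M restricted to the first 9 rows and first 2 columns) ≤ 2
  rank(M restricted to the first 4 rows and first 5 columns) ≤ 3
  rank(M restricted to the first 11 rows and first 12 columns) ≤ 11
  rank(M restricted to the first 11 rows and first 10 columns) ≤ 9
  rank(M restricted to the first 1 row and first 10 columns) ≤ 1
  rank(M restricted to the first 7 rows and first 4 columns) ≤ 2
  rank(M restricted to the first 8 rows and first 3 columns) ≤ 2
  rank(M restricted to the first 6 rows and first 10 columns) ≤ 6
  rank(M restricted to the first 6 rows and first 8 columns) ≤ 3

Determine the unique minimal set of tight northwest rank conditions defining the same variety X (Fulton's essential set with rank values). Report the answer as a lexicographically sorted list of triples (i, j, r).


Recovering R(i,j) via the rank-extension bound from the 51 conditions:

  R[1]: 0 0 0 0 0 0 0 0 0 1 1 1
  R[2]: 0 0 0 0 1 1 1 1 1 2 2 2
  R[3]: 1 1 1 1 2 2 2 2 2 3 3 3
  R[4]: 1 1 1 1 2 2 2 2 3 4 4 4
  R[5]: 1 2 2 2 3 3 3 3 4 5 5 5
  R[6]: 1 2 2 2 3 3 3 3 4 5 6 6
  R[7]: 1 2 2 2 3 3 4 4 5 6 7 7
  R[8]: 1 2 2 2 3 4 5 5 6 7 8 8
  R[9]: 1 2 2 3 4 5 6 6 7 8 9 9
  R[10]: 1 2 3 4 5 6 7 7 8 9 10 10
  R[11]: 1 2 3 4 5 6 7 7 8 9 10 11
  R[12]: 1 2 3 4 5 6 7 8 9 10 11 12

second differences of R give the permutation w = (10, 5, 1, 9, 2, 11, 7, 6, 4, 3, 12, 8).

9 SE-corners of the 31-cell Rothe diagram give Ess(w):

[(1, 9, 0), (2, 4, 0), (4, 4, 1), (4, 8, 2), (6, 8, 3), (7, 6, 3), (8, 4, 2), (9, 3, 2), (11, 8, 7)]


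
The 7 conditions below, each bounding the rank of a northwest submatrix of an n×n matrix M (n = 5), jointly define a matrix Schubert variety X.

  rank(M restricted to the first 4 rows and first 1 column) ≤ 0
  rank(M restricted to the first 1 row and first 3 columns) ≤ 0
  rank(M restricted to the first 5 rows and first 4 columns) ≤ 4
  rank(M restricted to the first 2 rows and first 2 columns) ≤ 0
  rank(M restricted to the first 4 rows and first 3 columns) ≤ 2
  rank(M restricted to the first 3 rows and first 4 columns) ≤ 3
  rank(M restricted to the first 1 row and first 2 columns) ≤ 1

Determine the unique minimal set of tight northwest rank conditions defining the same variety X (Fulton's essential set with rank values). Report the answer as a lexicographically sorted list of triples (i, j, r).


Recovering R(i,j) via the rank-extension bound from the 7 conditions:

  row 1: 0, 0, 0, 1, 1
  row 2: 0, 0, 1, 2, 2
  row 3: 0, 1, 2, 3, 3
  row 4: 0, 1, 2, 3, 4
  row 5: 1, 2, 3, 4, 5

so w = (4, 3, 2, 5, 1).

3 SE-corners of the 7-cell Rothe diagram give Ess(w):

[(1, 3, 0), (2, 2, 0), (4, 1, 0)]


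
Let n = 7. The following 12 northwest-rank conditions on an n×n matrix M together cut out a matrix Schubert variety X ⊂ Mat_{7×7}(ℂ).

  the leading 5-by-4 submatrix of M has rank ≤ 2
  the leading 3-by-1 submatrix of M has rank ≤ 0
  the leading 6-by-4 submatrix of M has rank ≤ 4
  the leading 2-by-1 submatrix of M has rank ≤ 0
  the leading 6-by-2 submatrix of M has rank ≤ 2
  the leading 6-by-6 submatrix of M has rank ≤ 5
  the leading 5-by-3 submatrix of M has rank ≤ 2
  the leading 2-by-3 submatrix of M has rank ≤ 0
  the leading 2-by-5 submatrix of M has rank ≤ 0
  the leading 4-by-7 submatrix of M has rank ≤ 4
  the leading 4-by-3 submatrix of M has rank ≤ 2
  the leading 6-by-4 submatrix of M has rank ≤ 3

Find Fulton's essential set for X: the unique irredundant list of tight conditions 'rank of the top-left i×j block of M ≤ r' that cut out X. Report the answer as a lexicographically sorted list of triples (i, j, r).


Propagating the 12 rank bounds to every northwest block:

  0, 0, 0, 0, 0, 1, 1
  0, 0, 0, 0, 0, 1, 2
  0, 1, 1, 1, 1, 2, 3
  1, 2, 2, 2, 2, 3, 4
  1, 2, 2, 2, 3, 4, 5
  1, 2, 3, 3, 4, 5, 6
  1, 2, 3, 4, 5, 6, 7

giving w = (6, 7, 2, 1, 5, 3, 4) via Δ²R.

ℓ(w)=13; the 3 essential cells (i,j,r):

[(2, 5, 0), (3, 1, 0), (5, 4, 2)]


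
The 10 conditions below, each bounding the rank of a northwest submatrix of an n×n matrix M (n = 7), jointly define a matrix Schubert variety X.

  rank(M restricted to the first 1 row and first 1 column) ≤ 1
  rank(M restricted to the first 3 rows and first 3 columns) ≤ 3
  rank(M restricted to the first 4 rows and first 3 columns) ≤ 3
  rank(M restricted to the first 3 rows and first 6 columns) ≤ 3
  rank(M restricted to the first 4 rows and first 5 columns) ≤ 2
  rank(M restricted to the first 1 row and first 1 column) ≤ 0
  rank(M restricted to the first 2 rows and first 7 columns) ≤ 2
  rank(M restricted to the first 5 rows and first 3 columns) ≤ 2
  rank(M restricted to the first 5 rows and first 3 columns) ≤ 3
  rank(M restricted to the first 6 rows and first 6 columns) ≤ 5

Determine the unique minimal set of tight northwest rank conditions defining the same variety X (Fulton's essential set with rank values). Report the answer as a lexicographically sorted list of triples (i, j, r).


Recovering R(i,j) via the rank-extension bound from the 10 conditions:

  i=1: 0 1 1 1 1 1 1
  i=2: 1 2 2 2 2 2 2
  i=3: 1 2 2 2 2 3 3
  i=4: 1 2 2 2 2 3 4
  i=5: 1 2 2 3 3 4 5
  i=6: 1 2 3 4 4 5 6
  i=7: 1 2 3 4 5 6 7

so w = (2, 1, 6, 7, 4, 3, 5).

D(w) has 8 cells with 3 SE-corners; essential set:

[(1, 1, 0), (4, 5, 2), (5, 3, 2)]


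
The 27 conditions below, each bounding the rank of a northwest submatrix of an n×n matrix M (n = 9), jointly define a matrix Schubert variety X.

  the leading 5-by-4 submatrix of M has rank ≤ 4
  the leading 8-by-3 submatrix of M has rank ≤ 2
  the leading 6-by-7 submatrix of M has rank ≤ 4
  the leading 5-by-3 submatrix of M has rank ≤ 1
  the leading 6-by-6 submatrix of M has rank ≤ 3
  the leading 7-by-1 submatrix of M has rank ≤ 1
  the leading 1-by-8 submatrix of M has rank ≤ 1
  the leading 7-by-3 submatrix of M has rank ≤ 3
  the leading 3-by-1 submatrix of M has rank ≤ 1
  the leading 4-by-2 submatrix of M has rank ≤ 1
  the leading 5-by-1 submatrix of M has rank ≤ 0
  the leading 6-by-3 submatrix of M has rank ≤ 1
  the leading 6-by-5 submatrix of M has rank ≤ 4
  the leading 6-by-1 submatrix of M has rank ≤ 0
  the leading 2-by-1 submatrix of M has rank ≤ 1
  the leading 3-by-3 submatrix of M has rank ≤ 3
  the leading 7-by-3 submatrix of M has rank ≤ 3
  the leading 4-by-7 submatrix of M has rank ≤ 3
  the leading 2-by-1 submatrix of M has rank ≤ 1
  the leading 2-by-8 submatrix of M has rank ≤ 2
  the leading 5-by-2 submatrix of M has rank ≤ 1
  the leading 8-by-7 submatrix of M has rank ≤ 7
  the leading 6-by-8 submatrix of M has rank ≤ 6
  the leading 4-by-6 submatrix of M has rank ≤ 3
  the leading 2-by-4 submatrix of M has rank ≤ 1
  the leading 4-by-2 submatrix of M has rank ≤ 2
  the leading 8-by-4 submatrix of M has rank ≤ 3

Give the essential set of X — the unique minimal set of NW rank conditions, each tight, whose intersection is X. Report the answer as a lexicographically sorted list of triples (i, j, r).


Computing R[i][j] = min implied NW-rank bound (n=9, 27 conditions):

  0 | 1 | 1 | 1 | 1 | 1 | 1 | 1 | 1
  0 | 1 | 1 | 1 | 2 | 2 | 2 | 2 | 2
  0 | 1 | 1 | 2 | 3 | 3 | 3 | 3 | 3
  0 | 1 | 1 | 2 | 3 | 3 | 3 | 4 | 4
  0 | 1 | 1 | 2 | 3 | 3 | 4 | 5 | 5
  0 | 1 | 1 | 2 | 3 | 3 | 4 | 5 | 6
  1 | 2 | 2 | 3 | 4 | 4 | 5 | 6 | 7
  1 | 2 | 2 | 3 | 4 | 5 | 6 | 7 | 8
  1 | 2 | 3 | 4 | 5 | 6 | 7 | 8 | 9

reading off 1-entries of Δ²R: w = (2, 5, 4, 8, 7, 9, 1, 6, 3).

Rothe diagram D(w) (17 cells), 6 SE-corners (essential conditions):

[(2, 4, 1), (4, 7, 3), (6, 1, 0), (6, 3, 1), (6, 6, 3), (8, 3, 2)]


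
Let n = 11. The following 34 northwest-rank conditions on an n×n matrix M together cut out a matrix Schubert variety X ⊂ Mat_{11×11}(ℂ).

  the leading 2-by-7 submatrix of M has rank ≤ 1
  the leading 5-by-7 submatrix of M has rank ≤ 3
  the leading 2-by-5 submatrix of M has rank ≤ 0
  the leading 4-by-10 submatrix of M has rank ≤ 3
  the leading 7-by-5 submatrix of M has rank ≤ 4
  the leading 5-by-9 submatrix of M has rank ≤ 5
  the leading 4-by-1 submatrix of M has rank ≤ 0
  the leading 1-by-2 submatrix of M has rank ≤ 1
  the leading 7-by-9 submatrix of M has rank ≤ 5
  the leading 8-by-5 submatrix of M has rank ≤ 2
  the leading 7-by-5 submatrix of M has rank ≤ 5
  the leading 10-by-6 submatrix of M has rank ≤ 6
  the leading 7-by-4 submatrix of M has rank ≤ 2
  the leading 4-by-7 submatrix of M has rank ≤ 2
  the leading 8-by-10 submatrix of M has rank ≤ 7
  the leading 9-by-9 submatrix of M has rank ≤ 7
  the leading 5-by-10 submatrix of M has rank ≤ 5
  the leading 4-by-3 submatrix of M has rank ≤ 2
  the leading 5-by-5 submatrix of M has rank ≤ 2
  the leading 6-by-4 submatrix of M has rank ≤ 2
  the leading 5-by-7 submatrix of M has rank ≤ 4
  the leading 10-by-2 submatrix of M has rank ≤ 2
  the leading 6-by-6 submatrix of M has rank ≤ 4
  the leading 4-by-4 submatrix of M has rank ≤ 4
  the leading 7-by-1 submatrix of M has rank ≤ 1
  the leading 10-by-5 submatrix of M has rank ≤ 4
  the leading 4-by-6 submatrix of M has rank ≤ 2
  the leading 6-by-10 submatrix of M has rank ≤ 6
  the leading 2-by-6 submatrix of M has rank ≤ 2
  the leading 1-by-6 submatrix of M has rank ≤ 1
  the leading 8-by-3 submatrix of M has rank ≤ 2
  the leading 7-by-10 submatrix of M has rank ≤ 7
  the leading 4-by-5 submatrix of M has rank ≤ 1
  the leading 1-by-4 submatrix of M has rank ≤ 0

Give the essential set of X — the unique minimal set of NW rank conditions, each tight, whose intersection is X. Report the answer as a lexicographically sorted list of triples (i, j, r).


Recovering R(i,j) via the rank-extension bound from the 34 conditions:

  i=1: 0 0 0 0 0 1 1 1 1 1 1
  i=2: 0 0 0 0 0 1 1 2 2 2 2
  i=3: 0 1 1 1 1 2 2 3 3 3 3
  i=4: 0 1 1 1 1 2 2 3 3 3 4
  i=5: 1 2 2 2 2 3 3 4 4 4 5
  i=6: 1 2 2 2 2 3 4 5 5 5 6
  i=7: 1 2 2 2 2 3 4 5 5 6 7
  i=8: 1 2 2 2 2 3 4 5 6 7 8
  i=9: 1 2 3 3 3 4 5 6 7 8 9
  i=10: 1 2 3 4 4 5 6 7 8 9 10
  i=11: 1 2 3 4 5 6 7 8 9 10 11

so w = (6, 8, 2, 11, 1, 7, 10, 9, 3, 4, 5).

8 SE-corners of the 29-cell Rothe diagram give Ess(w):

[(2, 5, 0), (2, 7, 1), (4, 1, 0), (4, 5, 1), (4, 7, 2), (4, 10, 3), (7, 9, 5), (8, 5, 2)]


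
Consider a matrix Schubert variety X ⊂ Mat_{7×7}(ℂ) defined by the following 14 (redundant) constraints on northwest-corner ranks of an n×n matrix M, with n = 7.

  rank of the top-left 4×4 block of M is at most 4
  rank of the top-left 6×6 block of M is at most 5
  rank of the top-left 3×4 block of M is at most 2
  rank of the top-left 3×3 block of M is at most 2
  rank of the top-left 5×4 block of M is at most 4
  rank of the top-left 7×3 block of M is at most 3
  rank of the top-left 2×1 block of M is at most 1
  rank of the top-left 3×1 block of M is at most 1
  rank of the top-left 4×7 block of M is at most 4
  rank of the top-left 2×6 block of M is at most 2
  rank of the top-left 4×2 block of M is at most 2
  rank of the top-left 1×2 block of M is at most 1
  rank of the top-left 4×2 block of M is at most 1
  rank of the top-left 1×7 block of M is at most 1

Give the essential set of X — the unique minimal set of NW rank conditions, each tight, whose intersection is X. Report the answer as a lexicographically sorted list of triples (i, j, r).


Recovering R(i,j) via the rank-extension bound from the 14 conditions:

  1, 1, 1, 1, 1, 1, 1
  1, 1, 2, 2, 2, 2, 2
  1, 1, 2, 2, 3, 3, 3
  1, 1, 2, 3, 4, 4, 4
  1, 2, 3, 4, 5, 5, 5
  1, 2, 3, 4, 5, 5, 6
  1, 2, 3, 4, 5, 6, 7

second differences of R give the permutation w = (1, 3, 5, 4, 2, 7, 6).

ℓ(w)=5; the 3 essential cells (i,j,r):

[(3, 4, 2), (4, 2, 1), (6, 6, 5)]


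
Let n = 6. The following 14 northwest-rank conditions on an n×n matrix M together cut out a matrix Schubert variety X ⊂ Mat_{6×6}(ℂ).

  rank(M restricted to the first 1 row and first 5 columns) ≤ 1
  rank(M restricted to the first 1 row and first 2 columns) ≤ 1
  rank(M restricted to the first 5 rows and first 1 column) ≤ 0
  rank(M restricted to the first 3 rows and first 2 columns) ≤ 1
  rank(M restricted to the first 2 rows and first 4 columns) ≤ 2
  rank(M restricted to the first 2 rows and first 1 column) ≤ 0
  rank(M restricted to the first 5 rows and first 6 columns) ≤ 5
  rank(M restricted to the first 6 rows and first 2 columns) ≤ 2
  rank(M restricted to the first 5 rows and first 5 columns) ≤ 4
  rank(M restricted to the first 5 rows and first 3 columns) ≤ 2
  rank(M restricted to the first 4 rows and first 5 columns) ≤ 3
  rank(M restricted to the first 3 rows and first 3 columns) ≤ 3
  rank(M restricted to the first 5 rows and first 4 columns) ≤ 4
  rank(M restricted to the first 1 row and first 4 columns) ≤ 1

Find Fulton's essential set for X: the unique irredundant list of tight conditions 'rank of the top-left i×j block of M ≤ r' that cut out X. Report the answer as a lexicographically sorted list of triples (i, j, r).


Computing R[i][j] = min implied NW-rank bound (n=6, 14 conditions):

  0 1 1 1 1 1
  0 1 2 2 2 2
  0 1 2 3 3 3
  0 1 2 3 3 4
  0 1 2 3 4 5
  1 2 3 4 5 6

reading off 1-entries of Δ²R: w = (2, 3, 4, 6, 5, 1).

2 SE-corners of the 6-cell Rothe diagram give Ess(w):

[(4, 5, 3), (5, 1, 0)]


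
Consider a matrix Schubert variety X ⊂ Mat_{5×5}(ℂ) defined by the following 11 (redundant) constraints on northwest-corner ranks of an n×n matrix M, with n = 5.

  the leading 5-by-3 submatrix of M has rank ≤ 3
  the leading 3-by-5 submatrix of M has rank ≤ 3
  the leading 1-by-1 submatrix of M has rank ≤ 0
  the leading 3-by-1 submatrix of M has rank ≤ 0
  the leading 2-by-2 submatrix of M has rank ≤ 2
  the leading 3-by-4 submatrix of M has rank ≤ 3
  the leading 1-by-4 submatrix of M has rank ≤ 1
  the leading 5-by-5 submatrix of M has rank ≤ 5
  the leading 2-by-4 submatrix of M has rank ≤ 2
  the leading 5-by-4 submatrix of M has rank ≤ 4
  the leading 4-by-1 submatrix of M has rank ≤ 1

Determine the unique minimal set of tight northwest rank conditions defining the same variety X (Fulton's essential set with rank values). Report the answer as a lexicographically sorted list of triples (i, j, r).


Propagating the 11 rank bounds to every northwest block:

  R[1]: 0, 1, 1, 1, 1
  R[2]: 0, 1, 2, 2, 2
  R[3]: 0, 1, 2, 3, 3
  R[4]: 1, 2, 3, 4, 4
  R[5]: 1, 2, 3, 4, 5

so w = (2, 3, 4, 1, 5).

|D(w)|=3, |Ess(w)|=1:

[(3, 1, 0)]


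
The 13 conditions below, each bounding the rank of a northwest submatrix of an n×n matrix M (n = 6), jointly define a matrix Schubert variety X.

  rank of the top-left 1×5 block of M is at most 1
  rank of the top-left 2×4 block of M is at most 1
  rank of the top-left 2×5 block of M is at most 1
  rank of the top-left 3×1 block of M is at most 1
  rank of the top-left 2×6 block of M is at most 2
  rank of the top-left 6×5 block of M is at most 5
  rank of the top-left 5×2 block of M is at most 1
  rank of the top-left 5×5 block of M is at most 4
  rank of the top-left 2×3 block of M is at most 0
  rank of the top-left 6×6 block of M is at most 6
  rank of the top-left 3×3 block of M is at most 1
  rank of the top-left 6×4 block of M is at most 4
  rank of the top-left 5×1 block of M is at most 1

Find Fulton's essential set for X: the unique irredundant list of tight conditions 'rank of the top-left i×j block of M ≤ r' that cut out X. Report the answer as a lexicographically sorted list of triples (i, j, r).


Propagating the 13 rank bounds to every northwest block:

  row 1: 0 0 0 1 1 1
  row 2: 0 0 0 1 1 2
  row 3: 1 1 1 2 2 3
  row 4: 1 1 2 3 3 4
  row 5: 1 1 2 3 4 5
  row 6: 1 2 3 4 5 6

giving w = (4, 6, 1, 3, 5, 2) via Δ²R.

D(w) has 9 cells with 3 SE-corners; essential set:

[(2, 3, 0), (2, 5, 1), (5, 2, 1)]


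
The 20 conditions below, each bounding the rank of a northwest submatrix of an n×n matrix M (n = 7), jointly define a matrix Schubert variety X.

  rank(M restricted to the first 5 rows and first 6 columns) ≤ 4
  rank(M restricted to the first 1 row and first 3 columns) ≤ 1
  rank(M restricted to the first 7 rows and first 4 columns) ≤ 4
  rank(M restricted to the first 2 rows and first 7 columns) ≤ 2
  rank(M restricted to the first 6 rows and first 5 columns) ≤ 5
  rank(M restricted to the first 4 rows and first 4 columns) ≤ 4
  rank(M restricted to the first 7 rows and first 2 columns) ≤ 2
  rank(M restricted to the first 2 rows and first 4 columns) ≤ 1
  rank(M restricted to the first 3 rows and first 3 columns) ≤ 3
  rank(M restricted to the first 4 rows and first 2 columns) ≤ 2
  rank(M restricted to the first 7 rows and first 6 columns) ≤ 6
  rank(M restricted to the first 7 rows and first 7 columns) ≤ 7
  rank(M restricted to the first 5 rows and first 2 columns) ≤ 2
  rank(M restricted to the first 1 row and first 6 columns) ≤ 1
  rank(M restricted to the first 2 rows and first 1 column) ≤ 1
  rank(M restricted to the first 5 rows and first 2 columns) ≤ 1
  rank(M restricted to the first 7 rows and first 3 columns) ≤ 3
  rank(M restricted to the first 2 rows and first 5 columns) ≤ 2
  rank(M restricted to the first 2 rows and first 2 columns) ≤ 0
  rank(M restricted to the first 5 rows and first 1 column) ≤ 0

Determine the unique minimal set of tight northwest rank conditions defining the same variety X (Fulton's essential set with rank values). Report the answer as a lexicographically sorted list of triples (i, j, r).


Reconstructing r_w from the 20 given conditions:

  row 1: 0, 0, 1, 1, 1, 1, 1
  row 2: 0, 0, 1, 1, 2, 2, 2
  row 3: 0, 1, 2, 2, 3, 3, 3
  row 4: 0, 1, 2, 3, 4, 4, 4
  row 5: 0, 1, 2, 3, 4, 4, 5
  row 6: 1, 2, 3, 4, 5, 5, 6
  row 7: 1, 2, 3, 4, 5, 6, 7

second differences of R give the permutation w = (3, 5, 2, 4, 7, 1, 6).

ℓ(w)=9; the 4 essential cells (i,j,r):

[(2, 2, 0), (2, 4, 1), (5, 1, 0), (5, 6, 4)]


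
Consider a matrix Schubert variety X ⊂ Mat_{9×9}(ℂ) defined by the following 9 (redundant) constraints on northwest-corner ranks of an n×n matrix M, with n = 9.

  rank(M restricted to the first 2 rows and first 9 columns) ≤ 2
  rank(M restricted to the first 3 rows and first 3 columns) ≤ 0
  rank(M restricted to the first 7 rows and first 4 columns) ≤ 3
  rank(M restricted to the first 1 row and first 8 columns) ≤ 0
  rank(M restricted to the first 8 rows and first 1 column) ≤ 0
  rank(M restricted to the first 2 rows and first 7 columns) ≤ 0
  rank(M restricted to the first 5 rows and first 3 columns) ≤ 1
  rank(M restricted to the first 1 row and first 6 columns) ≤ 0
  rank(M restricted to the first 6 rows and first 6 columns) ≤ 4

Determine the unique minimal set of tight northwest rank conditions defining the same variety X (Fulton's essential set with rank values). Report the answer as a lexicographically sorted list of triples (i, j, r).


Recovering R(i,j) via the rank-extension bound from the 9 conditions:

  R[1]: 0  0  0  0  0  0  0  0  1
  R[2]: 0  0  0  0  0  0  0  1  2
  R[3]: 0  0  0  1  1  1  1  2  3
  R[4]: 0  1  1  2  2  2  2  3  4
  R[5]: 0  1  1  2  3  3  3  4  5
  R[6]: 0  1  2  3  4  4  4  5  6
  R[7]: 0  1  2  3  4  5  5  6  7
  R[8]: 0  1  2  3  4  5  6  7  8
  R[9]: 1  2  3  4  5  6  7  8  9

giving w = (9, 8, 4, 2, 5, 3, 6, 7, 1) via Δ²R.

Rothe diagram D(w) (24 cells), 5 SE-corners (essential conditions):

[(1, 8, 0), (2, 7, 0), (3, 3, 0), (5, 3, 1), (8, 1, 0)]


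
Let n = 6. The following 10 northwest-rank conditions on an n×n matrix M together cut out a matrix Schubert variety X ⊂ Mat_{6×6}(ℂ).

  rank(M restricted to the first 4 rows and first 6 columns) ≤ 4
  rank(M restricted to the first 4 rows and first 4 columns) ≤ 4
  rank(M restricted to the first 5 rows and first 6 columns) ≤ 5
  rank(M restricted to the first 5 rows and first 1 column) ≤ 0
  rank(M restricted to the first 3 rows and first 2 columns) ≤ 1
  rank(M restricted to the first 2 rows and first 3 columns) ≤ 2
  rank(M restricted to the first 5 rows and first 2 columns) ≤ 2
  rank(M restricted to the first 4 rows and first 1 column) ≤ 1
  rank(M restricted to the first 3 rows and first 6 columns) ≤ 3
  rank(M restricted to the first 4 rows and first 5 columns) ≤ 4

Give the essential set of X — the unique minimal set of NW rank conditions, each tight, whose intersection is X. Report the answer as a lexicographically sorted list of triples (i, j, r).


Propagating the 10 rank bounds to every northwest block:

  0 | 1 | 1 | 1 | 1 | 1
  0 | 1 | 2 | 2 | 2 | 2
  0 | 1 | 2 | 3 | 3 | 3
  0 | 1 | 2 | 3 | 4 | 4
  0 | 1 | 2 | 3 | 4 | 5
  1 | 2 | 3 | 4 | 5 | 6

giving w = (2, 3, 4, 5, 6, 1) via Δ²R.

Rothe diagram D(w) (5 cells), 1 SE-corner (essential condition):

[(5, 1, 0)]


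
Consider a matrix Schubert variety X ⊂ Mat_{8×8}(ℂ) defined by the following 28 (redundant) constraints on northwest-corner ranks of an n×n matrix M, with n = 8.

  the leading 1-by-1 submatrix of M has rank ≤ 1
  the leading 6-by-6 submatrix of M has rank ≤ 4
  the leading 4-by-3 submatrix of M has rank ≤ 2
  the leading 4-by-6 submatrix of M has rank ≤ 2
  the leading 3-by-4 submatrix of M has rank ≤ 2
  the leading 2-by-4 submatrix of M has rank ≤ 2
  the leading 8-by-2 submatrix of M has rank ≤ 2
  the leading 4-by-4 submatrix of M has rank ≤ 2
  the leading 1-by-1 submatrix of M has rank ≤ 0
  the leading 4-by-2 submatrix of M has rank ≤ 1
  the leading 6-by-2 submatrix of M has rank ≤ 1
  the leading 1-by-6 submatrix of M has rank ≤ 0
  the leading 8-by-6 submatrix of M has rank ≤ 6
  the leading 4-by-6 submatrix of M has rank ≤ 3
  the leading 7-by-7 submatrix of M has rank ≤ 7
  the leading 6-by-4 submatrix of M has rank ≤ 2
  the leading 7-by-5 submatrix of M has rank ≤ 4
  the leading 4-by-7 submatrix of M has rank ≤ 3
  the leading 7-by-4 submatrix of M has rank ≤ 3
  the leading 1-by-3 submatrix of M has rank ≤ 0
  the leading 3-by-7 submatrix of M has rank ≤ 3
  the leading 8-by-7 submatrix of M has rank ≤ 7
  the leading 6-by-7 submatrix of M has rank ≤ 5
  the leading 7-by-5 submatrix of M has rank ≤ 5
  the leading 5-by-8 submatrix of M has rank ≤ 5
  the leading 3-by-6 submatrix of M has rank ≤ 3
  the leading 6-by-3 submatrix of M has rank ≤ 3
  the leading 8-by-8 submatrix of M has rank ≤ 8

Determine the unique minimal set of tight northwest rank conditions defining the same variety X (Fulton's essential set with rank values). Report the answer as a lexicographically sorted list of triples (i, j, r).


Rank table r_w(8×8) implied by the 28 constraints:

  0  0  0  0  0  0  1  1
  1  1  1  1  1  1  2  2
  1  1  2  2  2  2  3  3
  1  1  2  2  2  2  3  4
  1  1  2  2  3  3  4  5
  1  1  2  2  3  4  5  6
  1  2  3  3  4  5  6  7
  1  2  3  4  5  6  7  8

second differences of R give the permutation w = (7, 1, 3, 8, 5, 6, 2, 4).

D(w) has 15 cells with 4 SE-corners; essential set:

[(1, 6, 0), (4, 6, 2), (6, 2, 1), (6, 4, 2)]


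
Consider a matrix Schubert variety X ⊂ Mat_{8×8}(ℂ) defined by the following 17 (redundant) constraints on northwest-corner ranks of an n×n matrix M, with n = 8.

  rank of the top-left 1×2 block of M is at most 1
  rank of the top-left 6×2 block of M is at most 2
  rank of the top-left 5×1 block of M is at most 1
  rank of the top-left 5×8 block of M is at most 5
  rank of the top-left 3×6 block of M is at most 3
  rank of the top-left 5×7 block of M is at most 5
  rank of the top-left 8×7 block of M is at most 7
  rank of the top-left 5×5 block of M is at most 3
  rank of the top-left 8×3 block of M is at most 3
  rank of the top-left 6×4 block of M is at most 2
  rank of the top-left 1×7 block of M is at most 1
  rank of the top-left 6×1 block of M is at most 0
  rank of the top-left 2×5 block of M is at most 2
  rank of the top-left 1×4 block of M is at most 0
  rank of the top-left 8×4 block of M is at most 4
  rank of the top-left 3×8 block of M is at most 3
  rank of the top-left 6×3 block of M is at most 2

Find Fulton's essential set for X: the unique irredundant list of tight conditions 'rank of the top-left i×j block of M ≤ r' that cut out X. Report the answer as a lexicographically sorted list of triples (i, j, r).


Reconstructing r_w from the 17 given conditions:

  row 1: 0 0 0 0 1 1 1 1
  row 2: 0 1 1 1 2 2 2 2
  row 3: 0 1 2 2 3 3 3 3
  row 4: 0 1 2 2 3 4 4 4
  row 5: 0 1 2 2 3 4 5 5
  row 6: 0 1 2 2 3 4 5 6
  row 7: 1 2 3 3 4 5 6 7
  row 8: 1 2 3 4 5 6 7 8

reading off 1-entries of Δ²R: w = (5, 2, 3, 6, 7, 8, 1, 4).

Fulton essential set (3 of the 12 Rothe cells):

[(1, 4, 0), (6, 1, 0), (6, 4, 2)]


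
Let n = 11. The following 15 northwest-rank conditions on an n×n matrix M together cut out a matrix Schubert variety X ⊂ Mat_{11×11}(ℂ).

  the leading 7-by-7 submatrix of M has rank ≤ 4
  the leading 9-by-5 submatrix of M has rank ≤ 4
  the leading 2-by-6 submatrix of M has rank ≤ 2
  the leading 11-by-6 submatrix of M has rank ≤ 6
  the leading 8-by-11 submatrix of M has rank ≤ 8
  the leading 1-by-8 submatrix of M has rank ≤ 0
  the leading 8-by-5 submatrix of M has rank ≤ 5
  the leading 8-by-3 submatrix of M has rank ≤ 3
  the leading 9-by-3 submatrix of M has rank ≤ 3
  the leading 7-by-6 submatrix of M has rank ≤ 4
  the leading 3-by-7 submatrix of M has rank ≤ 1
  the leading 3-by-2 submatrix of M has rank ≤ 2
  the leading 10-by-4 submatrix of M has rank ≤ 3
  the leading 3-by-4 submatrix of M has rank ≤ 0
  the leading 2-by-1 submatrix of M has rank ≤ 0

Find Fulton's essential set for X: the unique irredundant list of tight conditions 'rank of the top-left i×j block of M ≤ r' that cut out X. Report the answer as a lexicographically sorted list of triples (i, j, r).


Computing R[i][j] = min implied NW-rank bound (n=11, 15 conditions):

  i=1: 0, 0, 0, 0, 0, 0, 0, 0, 1, 1, 1
  i=2: 0, 0, 0, 0, 1, 1, 1, 1, 2, 2, 2
  i=3: 0, 0, 0, 0, 1, 1, 1, 2, 3, 3, 3
  i=4: 1, 1, 1, 1, 2, 2, 2, 3, 4, 4, 4
  i=5: 1, 2, 2, 2, 3, 3, 3, 4, 5, 5, 5
  i=6: 1, 2, 3, 3, 4, 4, 4, 5, 6, 6, 6
  i=7: 1, 2, 3, 3, 4, 4, 4, 5, 6, 7, 7
  i=8: 1, 2, 3, 3, 4, 5, 5, 6, 7, 8, 8
  i=9: 1, 2, 3, 3, 4, 5, 6, 7, 8, 9, 9
  i=10: 1, 2, 3, 3, 4, 5, 6, 7, 8, 9, 10
  i=11: 1, 2, 3, 4, 5, 6, 7, 8, 9, 10, 11

second differences of R give the permutation w = (9, 5, 8, 1, 2, 3, 10, 6, 7, 11, 4).

ℓ(w)=24; the 5 essential cells (i,j,r):

[(1, 8, 0), (3, 4, 0), (3, 7, 1), (7, 7, 4), (10, 4, 3)]


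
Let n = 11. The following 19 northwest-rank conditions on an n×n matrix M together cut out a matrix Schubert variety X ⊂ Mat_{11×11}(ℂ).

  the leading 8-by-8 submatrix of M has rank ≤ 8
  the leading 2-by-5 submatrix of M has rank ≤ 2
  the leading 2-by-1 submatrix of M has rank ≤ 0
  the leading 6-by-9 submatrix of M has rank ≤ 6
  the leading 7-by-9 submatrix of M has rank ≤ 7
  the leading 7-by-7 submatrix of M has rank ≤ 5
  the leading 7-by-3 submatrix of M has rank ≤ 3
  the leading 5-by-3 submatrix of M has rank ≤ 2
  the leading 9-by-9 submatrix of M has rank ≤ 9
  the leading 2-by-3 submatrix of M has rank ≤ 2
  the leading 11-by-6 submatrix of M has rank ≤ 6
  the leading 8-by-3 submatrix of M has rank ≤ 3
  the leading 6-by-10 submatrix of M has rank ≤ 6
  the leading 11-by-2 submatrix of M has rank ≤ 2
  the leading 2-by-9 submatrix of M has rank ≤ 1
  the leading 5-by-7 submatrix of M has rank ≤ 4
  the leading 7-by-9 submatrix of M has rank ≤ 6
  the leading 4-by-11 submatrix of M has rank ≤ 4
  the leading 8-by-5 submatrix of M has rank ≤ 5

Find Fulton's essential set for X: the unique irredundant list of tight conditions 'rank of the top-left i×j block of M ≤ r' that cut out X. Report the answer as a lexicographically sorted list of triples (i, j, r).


Computing R[i][j] = min implied NW-rank bound (n=11, 19 conditions):

  R[1]: 0 1 1 1 1 1 1 1 1 1 1
  R[2]: 0 1 1 1 1 1 1 1 1 2 2
  R[3]: 1 2 2 2 2 2 2 2 2 3 3
  R[4]: 1 2 2 3 3 3 3 3 3 4 4
  R[5]: 1 2 2 3 4 4 4 4 4 5 5
  R[6]: 1 2 3 4 5 5 5 5 5 6 6
  R[7]: 1 2 3 4 5 5 5 6 6 7 7
  R[8]: 1 2 3 4 5 6 6 7 7 8 8
  R[9]: 1 2 3 4 5 6 7 8 8 9 9
  R[10]: 1 2 3 4 5 6 7 8 9 10 10
  R[11]: 1 2 3 4 5 6 7 8 9 10 11

so w = (2, 10, 1, 4, 5, 3, 8, 6, 7, 9, 11).

Rothe diagram D(w) (13 cells), 4 SE-corners (essential conditions):

[(2, 1, 0), (2, 9, 1), (5, 3, 2), (7, 7, 5)]


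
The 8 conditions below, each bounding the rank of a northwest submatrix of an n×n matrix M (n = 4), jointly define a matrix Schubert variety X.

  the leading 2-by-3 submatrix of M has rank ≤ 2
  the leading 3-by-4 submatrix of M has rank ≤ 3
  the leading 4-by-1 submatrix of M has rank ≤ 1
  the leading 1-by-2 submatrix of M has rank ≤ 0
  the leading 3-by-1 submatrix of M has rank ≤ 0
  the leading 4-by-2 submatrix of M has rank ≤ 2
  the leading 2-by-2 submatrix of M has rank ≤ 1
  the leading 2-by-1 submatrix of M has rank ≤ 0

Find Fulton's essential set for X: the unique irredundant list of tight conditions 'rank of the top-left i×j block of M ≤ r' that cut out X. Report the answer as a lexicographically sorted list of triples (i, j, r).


Reconstructing r_w from the 8 given conditions:

  row 1: 0 0 1 1
  row 2: 0 1 2 2
  row 3: 0 1 2 3
  row 4: 1 2 3 4

second differences of R give the permutation w = (3, 2, 4, 1).

Fulton essential set (2 of the 4 Rothe cells):

[(1, 2, 0), (3, 1, 0)]


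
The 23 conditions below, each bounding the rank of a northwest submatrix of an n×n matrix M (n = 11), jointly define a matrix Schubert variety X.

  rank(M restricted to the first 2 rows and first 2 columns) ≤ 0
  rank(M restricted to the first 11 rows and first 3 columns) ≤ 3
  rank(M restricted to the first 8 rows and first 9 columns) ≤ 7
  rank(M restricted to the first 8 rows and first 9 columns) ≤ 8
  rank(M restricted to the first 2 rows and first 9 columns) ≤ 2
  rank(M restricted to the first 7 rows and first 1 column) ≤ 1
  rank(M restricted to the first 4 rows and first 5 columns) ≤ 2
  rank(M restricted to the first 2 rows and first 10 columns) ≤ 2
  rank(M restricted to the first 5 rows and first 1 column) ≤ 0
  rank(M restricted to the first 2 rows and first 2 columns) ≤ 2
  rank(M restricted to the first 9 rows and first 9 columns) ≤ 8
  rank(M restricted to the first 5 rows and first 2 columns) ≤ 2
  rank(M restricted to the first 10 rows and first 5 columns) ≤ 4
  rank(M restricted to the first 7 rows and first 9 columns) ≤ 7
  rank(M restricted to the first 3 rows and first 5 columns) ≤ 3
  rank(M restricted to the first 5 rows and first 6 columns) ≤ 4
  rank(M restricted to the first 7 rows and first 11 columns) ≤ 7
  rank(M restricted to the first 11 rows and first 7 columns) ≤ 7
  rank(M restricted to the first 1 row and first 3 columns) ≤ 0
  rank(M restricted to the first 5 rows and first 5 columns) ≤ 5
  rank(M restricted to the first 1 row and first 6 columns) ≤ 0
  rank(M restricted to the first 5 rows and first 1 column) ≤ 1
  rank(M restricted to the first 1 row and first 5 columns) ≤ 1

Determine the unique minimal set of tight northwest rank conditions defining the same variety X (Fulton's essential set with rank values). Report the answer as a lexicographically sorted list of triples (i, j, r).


Recovering R(i,j) via the rank-extension bound from the 23 conditions:

  i=1: 0  0  0  0  0  0  1  1  1  1  1
  i=2: 0  0  1  1  1  1  2  2  2  2  2
  i=3: 0  1  2  2  2  2  3  3  3  3  3
  i=4: 0  1  2  2  2  3  4  4  4  4  4
  i=5: 0  1  2  3  3  4  5  5  5  5  5
  i=6: 1  2  3  4  4  5  6  6  6  6  6
  i=7: 1  2  3  4  4  5  6  7  7  7  7
  i=8: 1  2  3  4  4  5  6  7  7  8  8
  i=9: 1  2  3  4  4  5  6  7  8  9  9
  i=10: 1  2  3  4  4  5  6  7  8  9  10
  i=11: 1  2  3  4  5  6  7  8  9  10  11

giving w = (7, 3, 2, 6, 4, 1, 8, 10, 9, 11, 5) via Δ²R.

Fulton essential set (6 of the 18 Rothe cells):

[(1, 6, 0), (2, 2, 0), (4, 5, 2), (5, 1, 0), (8, 9, 7), (10, 5, 4)]
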